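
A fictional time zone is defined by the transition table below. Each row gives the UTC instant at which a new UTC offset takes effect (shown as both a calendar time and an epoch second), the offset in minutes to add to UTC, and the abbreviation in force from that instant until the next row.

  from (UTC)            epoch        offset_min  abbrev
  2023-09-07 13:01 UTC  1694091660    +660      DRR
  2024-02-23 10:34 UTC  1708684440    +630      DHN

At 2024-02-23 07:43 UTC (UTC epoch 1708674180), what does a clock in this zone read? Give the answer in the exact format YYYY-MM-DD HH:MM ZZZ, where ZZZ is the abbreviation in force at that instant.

Query: 2024-02-23 07:43 UTC
Rule 1/2 (DRR, +11:00): 2023-09-07 13:01 UTC ≤ query < 2024-02-23 10:34 UTC
7·60 + 43 + 660 = 1123 min
1123 = 0·1440 + 1123; 1123 = 18·60 + 43 → 18:43, same day
→ 2024-02-23 18:43 DRR

2024-02-23 18:43 DRR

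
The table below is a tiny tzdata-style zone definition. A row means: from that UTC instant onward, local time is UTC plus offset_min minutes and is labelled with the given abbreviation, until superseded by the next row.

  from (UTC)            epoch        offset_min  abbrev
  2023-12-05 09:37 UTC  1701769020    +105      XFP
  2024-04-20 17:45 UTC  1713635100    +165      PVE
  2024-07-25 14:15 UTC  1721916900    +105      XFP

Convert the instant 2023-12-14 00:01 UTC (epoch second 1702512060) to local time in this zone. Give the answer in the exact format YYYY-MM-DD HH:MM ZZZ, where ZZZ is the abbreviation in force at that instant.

2023-12-14 01:46 XFP

Query: 2023-12-14 00:01 UTC
Rule 1/3 (XFP, +01:45): 2023-12-05 09:37 UTC ≤ query < 2024-04-20 17:45 UTC
0·60 + 1 + 105 = 106 min
106 = 0·1440 + 106; 106 = 1·60 + 46 → 01:46, same day
→ 2023-12-14 01:46 XFP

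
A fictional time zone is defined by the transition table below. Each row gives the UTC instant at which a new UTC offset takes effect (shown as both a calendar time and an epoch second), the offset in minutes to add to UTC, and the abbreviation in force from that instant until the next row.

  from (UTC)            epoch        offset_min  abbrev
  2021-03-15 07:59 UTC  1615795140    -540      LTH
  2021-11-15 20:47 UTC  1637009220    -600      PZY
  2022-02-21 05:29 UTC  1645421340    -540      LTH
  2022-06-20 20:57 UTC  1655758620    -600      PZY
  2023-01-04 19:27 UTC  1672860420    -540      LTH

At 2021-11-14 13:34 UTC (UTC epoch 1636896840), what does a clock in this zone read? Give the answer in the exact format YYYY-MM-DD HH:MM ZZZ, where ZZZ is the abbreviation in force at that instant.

Query: 2021-11-14 13:34 UTC
Rule 1/5 (LTH, -09:00): 2021-03-15 07:59 UTC ≤ query < 2021-11-15 20:47 UTC
13·60 + 34 - 540 = 274 min
274 = 0·1440 + 274; 274 = 4·60 + 34 → 04:34, same day
→ 2021-11-14 04:34 LTH

2021-11-14 04:34 LTH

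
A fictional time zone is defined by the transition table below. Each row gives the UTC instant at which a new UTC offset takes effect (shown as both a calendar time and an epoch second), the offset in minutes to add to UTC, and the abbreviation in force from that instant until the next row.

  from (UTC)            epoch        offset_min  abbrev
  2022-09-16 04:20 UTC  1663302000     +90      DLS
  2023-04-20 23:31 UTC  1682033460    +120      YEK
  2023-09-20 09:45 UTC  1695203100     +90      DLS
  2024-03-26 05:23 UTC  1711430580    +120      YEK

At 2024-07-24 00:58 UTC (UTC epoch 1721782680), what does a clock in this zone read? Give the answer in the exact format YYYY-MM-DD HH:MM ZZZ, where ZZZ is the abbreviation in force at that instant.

2024-07-24 02:58 YEK

Query: 2024-07-24 00:58 UTC
Rule 4/4 (YEK, +02:00): 2024-03-26 05:23 UTC ≤ query < +∞
0·60 + 58 + 120 = 178 min
178 = 0·1440 + 178; 178 = 2·60 + 58 → 02:58, same day
→ 2024-07-24 02:58 YEK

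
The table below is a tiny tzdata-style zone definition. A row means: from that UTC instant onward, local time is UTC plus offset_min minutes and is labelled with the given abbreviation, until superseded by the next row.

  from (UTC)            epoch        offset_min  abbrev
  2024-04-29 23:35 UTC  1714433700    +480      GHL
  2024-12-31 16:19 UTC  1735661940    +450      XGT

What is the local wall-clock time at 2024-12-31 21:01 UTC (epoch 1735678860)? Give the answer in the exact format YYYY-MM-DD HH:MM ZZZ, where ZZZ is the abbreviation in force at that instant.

2025-01-01 04:31 XGT

Query: 2024-12-31 21:01 UTC
Rule 2/2 (XGT, +07:30): 2024-12-31 16:19 UTC ≤ query < +∞
21·60 + 1 + 450 = 1711 min
1711 = 1·1440 + 271; 271 = 4·60 + 31 → 04:31, 2024-12-31 + 1 day = 2025-01-01
→ 2025-01-01 04:31 XGT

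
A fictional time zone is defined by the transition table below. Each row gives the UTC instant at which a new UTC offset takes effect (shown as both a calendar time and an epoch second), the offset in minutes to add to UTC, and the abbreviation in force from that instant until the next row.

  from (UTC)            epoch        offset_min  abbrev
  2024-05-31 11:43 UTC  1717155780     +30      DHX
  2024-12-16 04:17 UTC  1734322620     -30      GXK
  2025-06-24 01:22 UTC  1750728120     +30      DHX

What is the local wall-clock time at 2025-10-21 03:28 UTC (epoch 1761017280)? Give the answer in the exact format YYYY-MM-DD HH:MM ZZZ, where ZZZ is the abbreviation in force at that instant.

Query: 2025-10-21 03:28 UTC
Rule 3/3 (DHX, +00:30): 2025-06-24 01:22 UTC ≤ query < +∞
3·60 + 28 + 30 = 238 min
238 = 0·1440 + 238; 238 = 3·60 + 58 → 03:58, same day
→ 2025-10-21 03:58 DHX

2025-10-21 03:58 DHX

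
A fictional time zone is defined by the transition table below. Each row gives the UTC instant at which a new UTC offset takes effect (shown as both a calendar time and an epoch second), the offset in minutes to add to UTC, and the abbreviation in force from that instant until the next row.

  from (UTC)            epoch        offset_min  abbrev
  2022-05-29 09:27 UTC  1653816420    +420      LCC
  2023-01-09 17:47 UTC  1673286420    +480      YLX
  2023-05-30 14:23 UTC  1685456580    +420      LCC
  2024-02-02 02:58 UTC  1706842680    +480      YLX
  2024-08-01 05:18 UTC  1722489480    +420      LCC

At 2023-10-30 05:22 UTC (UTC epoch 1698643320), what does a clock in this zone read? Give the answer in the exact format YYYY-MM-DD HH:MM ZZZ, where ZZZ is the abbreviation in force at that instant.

2023-10-30 12:22 LCC

Query: 2023-10-30 05:22 UTC
Rule 3/5 (LCC, +07:00): 2023-05-30 14:23 UTC ≤ query < 2024-02-02 02:58 UTC
5·60 + 22 + 420 = 742 min
742 = 0·1440 + 742; 742 = 12·60 + 22 → 12:22, same day
→ 2023-10-30 12:22 LCC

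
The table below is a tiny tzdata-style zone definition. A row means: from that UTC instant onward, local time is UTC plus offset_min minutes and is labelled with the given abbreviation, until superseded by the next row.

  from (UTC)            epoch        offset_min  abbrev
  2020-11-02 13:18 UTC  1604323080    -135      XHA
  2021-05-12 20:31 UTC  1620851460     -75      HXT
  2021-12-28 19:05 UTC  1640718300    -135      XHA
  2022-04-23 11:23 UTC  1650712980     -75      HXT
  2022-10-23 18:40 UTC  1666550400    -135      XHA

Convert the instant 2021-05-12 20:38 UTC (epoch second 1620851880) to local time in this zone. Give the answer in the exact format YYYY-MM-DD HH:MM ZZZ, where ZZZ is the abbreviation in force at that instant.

2021-05-12 19:23 HXT

Query: 2021-05-12 20:38 UTC
Rule 2/5 (HXT, -01:15): 2021-05-12 20:31 UTC ≤ query < 2021-12-28 19:05 UTC
20·60 + 38 - 75 = 1163 min
1163 = 0·1440 + 1163; 1163 = 19·60 + 23 → 19:23, same day
→ 2021-05-12 19:23 HXT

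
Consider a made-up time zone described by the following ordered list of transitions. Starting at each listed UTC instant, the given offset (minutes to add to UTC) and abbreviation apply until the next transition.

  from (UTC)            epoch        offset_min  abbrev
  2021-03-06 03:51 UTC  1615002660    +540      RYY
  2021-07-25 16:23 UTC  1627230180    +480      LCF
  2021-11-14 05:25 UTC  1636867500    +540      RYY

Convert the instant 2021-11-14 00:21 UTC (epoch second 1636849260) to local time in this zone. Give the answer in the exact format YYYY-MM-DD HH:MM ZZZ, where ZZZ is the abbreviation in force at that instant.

Query: 2021-11-14 00:21 UTC
Rule 2/3 (LCF, +08:00): 2021-07-25 16:23 UTC ≤ query < 2021-11-14 05:25 UTC
0·60 + 21 + 480 = 501 min
501 = 0·1440 + 501; 501 = 8·60 + 21 → 08:21, same day
→ 2021-11-14 08:21 LCF

2021-11-14 08:21 LCF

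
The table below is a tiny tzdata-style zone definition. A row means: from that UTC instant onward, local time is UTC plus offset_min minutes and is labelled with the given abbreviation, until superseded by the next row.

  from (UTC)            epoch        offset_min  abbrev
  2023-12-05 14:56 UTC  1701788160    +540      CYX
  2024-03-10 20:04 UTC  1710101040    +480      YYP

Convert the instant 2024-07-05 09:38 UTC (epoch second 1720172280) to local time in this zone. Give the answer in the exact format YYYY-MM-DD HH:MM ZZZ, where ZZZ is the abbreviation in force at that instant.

Query: 2024-07-05 09:38 UTC
Rule 2/2 (YYP, +08:00): 2024-03-10 20:04 UTC ≤ query < +∞
9·60 + 38 + 480 = 1058 min
1058 = 0·1440 + 1058; 1058 = 17·60 + 38 → 17:38, same day
→ 2024-07-05 17:38 YYP

2024-07-05 17:38 YYP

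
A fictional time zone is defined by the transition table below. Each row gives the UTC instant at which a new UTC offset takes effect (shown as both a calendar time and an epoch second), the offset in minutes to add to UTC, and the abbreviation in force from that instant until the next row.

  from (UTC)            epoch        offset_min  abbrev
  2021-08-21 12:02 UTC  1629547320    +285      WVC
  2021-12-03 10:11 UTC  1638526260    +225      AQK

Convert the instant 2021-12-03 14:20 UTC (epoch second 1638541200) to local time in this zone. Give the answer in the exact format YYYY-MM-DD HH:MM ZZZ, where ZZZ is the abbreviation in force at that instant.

Query: 2021-12-03 14:20 UTC
Rule 2/2 (AQK, +03:45): 2021-12-03 10:11 UTC ≤ query < +∞
14·60 + 20 + 225 = 1085 min
1085 = 0·1440 + 1085; 1085 = 18·60 + 5 → 18:05, same day
→ 2021-12-03 18:05 AQK

2021-12-03 18:05 AQK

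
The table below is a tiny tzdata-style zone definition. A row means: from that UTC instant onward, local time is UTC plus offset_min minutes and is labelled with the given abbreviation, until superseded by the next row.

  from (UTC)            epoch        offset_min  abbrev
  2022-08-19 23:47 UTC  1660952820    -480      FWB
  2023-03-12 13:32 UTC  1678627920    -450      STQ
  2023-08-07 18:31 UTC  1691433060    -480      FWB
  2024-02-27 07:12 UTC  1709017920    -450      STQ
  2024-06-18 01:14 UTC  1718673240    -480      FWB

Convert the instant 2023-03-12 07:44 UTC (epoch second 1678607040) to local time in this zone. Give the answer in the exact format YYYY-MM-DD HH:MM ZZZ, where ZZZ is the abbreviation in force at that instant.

Query: 2023-03-12 07:44 UTC
Rule 1/5 (FWB, -08:00): 2022-08-19 23:47 UTC ≤ query < 2023-03-12 13:32 UTC
7·60 + 44 - 480 = -16 min
-16 = -1·1440 + 1424; 1424 = 23·60 + 44 → 23:44, 2023-03-12 - 1 day = 2023-03-11
→ 2023-03-11 23:44 FWB

2023-03-11 23:44 FWB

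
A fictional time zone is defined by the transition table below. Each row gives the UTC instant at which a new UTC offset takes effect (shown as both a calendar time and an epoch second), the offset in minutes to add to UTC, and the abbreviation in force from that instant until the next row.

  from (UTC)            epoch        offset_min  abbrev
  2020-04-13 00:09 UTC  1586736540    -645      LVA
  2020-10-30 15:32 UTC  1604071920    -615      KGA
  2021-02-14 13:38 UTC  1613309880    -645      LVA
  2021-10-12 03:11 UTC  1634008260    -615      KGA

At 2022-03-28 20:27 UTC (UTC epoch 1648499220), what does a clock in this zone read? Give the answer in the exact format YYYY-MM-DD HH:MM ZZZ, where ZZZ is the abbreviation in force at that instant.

Query: 2022-03-28 20:27 UTC
Rule 4/4 (KGA, -10:15): 2021-10-12 03:11 UTC ≤ query < +∞
20·60 + 27 - 615 = 612 min
612 = 0·1440 + 612; 612 = 10·60 + 12 → 10:12, same day
→ 2022-03-28 10:12 KGA

2022-03-28 10:12 KGA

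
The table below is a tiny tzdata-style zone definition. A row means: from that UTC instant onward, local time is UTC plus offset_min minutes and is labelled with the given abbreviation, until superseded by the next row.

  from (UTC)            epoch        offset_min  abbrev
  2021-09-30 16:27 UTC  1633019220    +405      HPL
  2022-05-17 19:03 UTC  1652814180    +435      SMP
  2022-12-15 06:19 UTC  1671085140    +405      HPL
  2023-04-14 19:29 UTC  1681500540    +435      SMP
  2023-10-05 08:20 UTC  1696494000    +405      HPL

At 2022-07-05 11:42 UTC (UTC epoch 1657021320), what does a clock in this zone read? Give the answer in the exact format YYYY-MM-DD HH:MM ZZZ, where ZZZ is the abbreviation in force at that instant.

Query: 2022-07-05 11:42 UTC
Rule 2/5 (SMP, +07:15): 2022-05-17 19:03 UTC ≤ query < 2022-12-15 06:19 UTC
11·60 + 42 + 435 = 1137 min
1137 = 0·1440 + 1137; 1137 = 18·60 + 57 → 18:57, same day
→ 2022-07-05 18:57 SMP

2022-07-05 18:57 SMP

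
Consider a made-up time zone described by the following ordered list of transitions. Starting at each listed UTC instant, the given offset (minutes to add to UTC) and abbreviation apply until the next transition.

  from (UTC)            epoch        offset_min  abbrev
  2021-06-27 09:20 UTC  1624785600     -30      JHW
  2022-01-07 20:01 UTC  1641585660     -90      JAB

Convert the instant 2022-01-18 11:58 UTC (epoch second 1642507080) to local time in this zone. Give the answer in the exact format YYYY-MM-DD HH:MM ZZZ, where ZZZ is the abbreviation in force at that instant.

Query: 2022-01-18 11:58 UTC
Rule 2/2 (JAB, -01:30): 2022-01-07 20:01 UTC ≤ query < +∞
11·60 + 58 - 90 = 628 min
628 = 0·1440 + 628; 628 = 10·60 + 28 → 10:28, same day
→ 2022-01-18 10:28 JAB

2022-01-18 10:28 JAB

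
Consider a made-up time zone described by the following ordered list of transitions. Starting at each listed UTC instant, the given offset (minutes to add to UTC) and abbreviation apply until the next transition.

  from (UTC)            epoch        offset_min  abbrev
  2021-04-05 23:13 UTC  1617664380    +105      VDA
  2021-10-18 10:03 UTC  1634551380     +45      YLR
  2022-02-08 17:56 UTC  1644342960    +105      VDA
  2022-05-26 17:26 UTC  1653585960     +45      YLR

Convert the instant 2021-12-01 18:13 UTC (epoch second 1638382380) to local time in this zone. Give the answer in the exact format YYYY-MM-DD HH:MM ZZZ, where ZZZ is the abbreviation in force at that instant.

2021-12-01 18:58 YLR

Query: 2021-12-01 18:13 UTC
Rule 2/4 (YLR, +00:45): 2021-10-18 10:03 UTC ≤ query < 2022-02-08 17:56 UTC
18·60 + 13 + 45 = 1138 min
1138 = 0·1440 + 1138; 1138 = 18·60 + 58 → 18:58, same day
→ 2021-12-01 18:58 YLR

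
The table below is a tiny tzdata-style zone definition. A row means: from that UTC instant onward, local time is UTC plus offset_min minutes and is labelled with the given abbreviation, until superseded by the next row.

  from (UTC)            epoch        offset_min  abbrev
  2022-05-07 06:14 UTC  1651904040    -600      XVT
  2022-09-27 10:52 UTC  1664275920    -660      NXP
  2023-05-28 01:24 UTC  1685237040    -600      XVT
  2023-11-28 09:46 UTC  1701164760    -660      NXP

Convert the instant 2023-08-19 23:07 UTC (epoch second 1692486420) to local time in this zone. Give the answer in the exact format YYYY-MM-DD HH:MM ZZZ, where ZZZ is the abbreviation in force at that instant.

2023-08-19 13:07 XVT

Query: 2023-08-19 23:07 UTC
Rule 3/4 (XVT, -10:00): 2023-05-28 01:24 UTC ≤ query < 2023-11-28 09:46 UTC
23·60 + 7 - 600 = 787 min
787 = 0·1440 + 787; 787 = 13·60 + 7 → 13:07, same day
→ 2023-08-19 13:07 XVT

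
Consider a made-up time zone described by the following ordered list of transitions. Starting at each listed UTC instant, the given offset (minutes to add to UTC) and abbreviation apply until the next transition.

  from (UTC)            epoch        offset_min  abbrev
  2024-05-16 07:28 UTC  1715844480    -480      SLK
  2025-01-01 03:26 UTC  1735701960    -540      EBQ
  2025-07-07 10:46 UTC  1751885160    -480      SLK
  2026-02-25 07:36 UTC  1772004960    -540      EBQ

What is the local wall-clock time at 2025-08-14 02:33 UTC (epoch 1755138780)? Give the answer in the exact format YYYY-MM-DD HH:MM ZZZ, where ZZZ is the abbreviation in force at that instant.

Query: 2025-08-14 02:33 UTC
Rule 3/4 (SLK, -08:00): 2025-07-07 10:46 UTC ≤ query < 2026-02-25 07:36 UTC
2·60 + 33 - 480 = -327 min
-327 = -1·1440 + 1113; 1113 = 18·60 + 33 → 18:33, 2025-08-14 - 1 day = 2025-08-13
→ 2025-08-13 18:33 SLK

2025-08-13 18:33 SLK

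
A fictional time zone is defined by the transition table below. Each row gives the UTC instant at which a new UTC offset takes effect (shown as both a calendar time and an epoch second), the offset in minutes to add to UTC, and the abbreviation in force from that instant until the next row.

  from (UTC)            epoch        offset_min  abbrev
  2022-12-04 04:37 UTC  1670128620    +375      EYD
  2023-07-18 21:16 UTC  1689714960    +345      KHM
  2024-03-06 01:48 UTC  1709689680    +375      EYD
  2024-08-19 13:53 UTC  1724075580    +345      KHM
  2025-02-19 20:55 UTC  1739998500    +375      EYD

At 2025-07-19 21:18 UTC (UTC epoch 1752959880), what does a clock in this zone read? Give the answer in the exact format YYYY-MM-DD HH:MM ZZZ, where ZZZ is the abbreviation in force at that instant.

2025-07-20 03:33 EYD

Query: 2025-07-19 21:18 UTC
Rule 5/5 (EYD, +06:15): 2025-02-19 20:55 UTC ≤ query < +∞
21·60 + 18 + 375 = 1653 min
1653 = 1·1440 + 213; 213 = 3·60 + 33 → 03:33, 2025-07-19 + 1 day = 2025-07-20
→ 2025-07-20 03:33 EYD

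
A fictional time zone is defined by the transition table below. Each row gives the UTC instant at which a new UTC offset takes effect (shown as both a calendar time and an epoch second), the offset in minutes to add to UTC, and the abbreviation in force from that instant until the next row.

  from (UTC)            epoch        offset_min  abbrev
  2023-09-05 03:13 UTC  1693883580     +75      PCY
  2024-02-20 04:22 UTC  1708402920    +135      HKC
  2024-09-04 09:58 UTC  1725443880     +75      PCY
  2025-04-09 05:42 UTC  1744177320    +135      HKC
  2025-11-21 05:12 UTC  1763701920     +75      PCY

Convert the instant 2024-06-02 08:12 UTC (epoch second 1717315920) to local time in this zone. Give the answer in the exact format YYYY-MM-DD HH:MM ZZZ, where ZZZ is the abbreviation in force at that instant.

2024-06-02 10:27 HKC

Query: 2024-06-02 08:12 UTC
Rule 2/5 (HKC, +02:15): 2024-02-20 04:22 UTC ≤ query < 2024-09-04 09:58 UTC
8·60 + 12 + 135 = 627 min
627 = 0·1440 + 627; 627 = 10·60 + 27 → 10:27, same day
→ 2024-06-02 10:27 HKC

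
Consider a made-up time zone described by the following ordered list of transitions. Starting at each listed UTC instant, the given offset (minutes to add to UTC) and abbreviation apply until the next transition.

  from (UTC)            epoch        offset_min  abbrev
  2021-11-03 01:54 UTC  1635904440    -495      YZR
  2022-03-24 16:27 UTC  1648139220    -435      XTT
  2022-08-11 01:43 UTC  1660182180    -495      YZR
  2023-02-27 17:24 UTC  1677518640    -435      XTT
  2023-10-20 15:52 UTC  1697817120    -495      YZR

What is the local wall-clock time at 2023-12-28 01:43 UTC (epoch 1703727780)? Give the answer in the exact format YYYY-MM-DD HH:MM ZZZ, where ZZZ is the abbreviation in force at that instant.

2023-12-27 17:28 YZR

Query: 2023-12-28 01:43 UTC
Rule 5/5 (YZR, -08:15): 2023-10-20 15:52 UTC ≤ query < +∞
1·60 + 43 - 495 = -392 min
-392 = -1·1440 + 1048; 1048 = 17·60 + 28 → 17:28, 2023-12-28 - 1 day = 2023-12-27
→ 2023-12-27 17:28 YZR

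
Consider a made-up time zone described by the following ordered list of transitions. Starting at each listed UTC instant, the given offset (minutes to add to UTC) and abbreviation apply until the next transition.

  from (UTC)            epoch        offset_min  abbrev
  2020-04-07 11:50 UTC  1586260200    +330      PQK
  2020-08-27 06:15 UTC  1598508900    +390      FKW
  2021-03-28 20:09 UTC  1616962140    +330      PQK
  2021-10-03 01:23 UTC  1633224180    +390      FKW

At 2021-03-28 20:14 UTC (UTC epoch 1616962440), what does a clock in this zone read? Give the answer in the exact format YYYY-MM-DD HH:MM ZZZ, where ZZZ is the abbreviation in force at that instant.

2021-03-29 01:44 PQK

Query: 2021-03-28 20:14 UTC
Rule 3/4 (PQK, +05:30): 2021-03-28 20:09 UTC ≤ query < 2021-10-03 01:23 UTC
20·60 + 14 + 330 = 1544 min
1544 = 1·1440 + 104; 104 = 1·60 + 44 → 01:44, 2021-03-28 + 1 day = 2021-03-29
→ 2021-03-29 01:44 PQK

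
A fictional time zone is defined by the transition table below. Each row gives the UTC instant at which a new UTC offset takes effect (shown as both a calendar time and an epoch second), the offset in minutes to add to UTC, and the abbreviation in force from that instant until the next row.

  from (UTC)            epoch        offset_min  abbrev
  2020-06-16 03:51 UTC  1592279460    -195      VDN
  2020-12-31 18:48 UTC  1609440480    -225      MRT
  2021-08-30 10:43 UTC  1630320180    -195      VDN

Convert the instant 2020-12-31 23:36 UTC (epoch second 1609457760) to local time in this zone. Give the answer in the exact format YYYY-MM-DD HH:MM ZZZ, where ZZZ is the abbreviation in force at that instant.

2020-12-31 19:51 MRT

Query: 2020-12-31 23:36 UTC
Rule 2/3 (MRT, -03:45): 2020-12-31 18:48 UTC ≤ query < 2021-08-30 10:43 UTC
23·60 + 36 - 225 = 1191 min
1191 = 0·1440 + 1191; 1191 = 19·60 + 51 → 19:51, same day
→ 2020-12-31 19:51 MRT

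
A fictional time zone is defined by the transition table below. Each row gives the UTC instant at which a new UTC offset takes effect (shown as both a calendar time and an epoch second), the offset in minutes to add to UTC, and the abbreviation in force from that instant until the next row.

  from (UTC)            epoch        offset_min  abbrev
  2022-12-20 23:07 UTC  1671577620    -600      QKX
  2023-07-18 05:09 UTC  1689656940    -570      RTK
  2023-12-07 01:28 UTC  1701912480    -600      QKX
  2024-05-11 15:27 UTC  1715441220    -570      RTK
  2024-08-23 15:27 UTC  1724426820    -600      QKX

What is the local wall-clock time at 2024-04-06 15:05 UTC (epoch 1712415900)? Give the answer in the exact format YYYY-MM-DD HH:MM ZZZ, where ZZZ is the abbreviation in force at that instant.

2024-04-06 05:05 QKX

Query: 2024-04-06 15:05 UTC
Rule 3/5 (QKX, -10:00): 2023-12-07 01:28 UTC ≤ query < 2024-05-11 15:27 UTC
15·60 + 5 - 600 = 305 min
305 = 0·1440 + 305; 305 = 5·60 + 5 → 05:05, same day
→ 2024-04-06 05:05 QKX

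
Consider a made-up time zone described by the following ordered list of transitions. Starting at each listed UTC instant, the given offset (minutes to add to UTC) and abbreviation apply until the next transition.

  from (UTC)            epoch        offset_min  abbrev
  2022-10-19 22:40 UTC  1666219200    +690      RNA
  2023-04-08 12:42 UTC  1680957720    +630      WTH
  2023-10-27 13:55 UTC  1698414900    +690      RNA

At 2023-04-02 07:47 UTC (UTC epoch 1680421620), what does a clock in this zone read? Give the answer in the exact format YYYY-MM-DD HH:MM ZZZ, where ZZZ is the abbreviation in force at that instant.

2023-04-02 19:17 RNA

Query: 2023-04-02 07:47 UTC
Rule 1/3 (RNA, +11:30): 2022-10-19 22:40 UTC ≤ query < 2023-04-08 12:42 UTC
7·60 + 47 + 690 = 1157 min
1157 = 0·1440 + 1157; 1157 = 19·60 + 17 → 19:17, same day
→ 2023-04-02 19:17 RNA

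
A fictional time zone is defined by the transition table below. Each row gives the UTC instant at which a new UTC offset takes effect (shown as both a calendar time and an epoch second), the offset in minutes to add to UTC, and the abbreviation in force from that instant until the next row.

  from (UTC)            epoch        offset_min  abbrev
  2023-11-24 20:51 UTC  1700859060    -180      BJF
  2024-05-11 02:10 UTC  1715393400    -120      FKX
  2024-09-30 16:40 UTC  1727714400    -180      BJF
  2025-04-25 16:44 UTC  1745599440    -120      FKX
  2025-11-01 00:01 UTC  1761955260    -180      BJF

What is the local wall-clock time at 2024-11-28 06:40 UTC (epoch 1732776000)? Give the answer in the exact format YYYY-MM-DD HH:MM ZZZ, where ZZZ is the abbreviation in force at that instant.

Query: 2024-11-28 06:40 UTC
Rule 3/5 (BJF, -03:00): 2024-09-30 16:40 UTC ≤ query < 2025-04-25 16:44 UTC
6·60 + 40 - 180 = 220 min
220 = 0·1440 + 220; 220 = 3·60 + 40 → 03:40, same day
→ 2024-11-28 03:40 BJF

2024-11-28 03:40 BJF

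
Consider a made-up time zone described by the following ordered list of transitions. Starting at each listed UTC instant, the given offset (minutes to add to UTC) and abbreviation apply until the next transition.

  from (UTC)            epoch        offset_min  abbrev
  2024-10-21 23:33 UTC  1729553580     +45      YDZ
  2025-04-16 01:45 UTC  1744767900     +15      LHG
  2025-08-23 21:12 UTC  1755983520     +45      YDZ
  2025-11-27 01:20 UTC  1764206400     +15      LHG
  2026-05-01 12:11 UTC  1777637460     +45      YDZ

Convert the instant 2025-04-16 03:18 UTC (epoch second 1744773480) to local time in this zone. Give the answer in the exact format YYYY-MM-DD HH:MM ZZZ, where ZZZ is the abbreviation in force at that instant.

2025-04-16 03:33 LHG

Query: 2025-04-16 03:18 UTC
Rule 2/5 (LHG, +00:15): 2025-04-16 01:45 UTC ≤ query < 2025-08-23 21:12 UTC
3·60 + 18 + 15 = 213 min
213 = 0·1440 + 213; 213 = 3·60 + 33 → 03:33, same day
→ 2025-04-16 03:33 LHG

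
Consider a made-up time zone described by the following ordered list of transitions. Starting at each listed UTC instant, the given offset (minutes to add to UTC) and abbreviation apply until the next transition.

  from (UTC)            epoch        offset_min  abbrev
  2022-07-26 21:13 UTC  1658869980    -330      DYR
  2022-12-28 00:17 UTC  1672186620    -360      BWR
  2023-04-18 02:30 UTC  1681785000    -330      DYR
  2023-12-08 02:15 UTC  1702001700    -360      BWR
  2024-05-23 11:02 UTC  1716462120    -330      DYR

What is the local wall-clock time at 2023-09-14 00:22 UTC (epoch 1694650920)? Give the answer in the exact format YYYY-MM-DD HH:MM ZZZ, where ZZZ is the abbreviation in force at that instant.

Query: 2023-09-14 00:22 UTC
Rule 3/5 (DYR, -05:30): 2023-04-18 02:30 UTC ≤ query < 2023-12-08 02:15 UTC
0·60 + 22 - 330 = -308 min
-308 = -1·1440 + 1132; 1132 = 18·60 + 52 → 18:52, 2023-09-14 - 1 day = 2023-09-13
→ 2023-09-13 18:52 DYR

2023-09-13 18:52 DYR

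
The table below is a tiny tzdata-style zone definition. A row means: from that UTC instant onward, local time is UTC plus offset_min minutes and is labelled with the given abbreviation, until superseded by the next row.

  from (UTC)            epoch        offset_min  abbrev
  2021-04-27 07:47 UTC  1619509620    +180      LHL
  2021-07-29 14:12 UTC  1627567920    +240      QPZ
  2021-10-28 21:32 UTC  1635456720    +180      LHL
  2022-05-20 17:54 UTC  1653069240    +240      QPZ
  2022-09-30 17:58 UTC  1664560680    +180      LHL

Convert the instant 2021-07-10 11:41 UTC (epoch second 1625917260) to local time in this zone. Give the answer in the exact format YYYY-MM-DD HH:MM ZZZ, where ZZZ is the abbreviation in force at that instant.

Query: 2021-07-10 11:41 UTC
Rule 1/5 (LHL, +03:00): 2021-04-27 07:47 UTC ≤ query < 2021-07-29 14:12 UTC
11·60 + 41 + 180 = 881 min
881 = 0·1440 + 881; 881 = 14·60 + 41 → 14:41, same day
→ 2021-07-10 14:41 LHL

2021-07-10 14:41 LHL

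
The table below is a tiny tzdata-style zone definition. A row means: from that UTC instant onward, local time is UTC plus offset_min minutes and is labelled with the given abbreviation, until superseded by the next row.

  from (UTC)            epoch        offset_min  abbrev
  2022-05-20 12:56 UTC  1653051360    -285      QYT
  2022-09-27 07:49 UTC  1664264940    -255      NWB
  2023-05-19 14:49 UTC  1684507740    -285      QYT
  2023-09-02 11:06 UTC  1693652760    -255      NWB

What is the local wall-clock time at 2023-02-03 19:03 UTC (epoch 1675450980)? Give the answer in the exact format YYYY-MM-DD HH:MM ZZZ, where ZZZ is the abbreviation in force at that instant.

Query: 2023-02-03 19:03 UTC
Rule 2/4 (NWB, -04:15): 2022-09-27 07:49 UTC ≤ query < 2023-05-19 14:49 UTC
19·60 + 3 - 255 = 888 min
888 = 0·1440 + 888; 888 = 14·60 + 48 → 14:48, same day
→ 2023-02-03 14:48 NWB

2023-02-03 14:48 NWB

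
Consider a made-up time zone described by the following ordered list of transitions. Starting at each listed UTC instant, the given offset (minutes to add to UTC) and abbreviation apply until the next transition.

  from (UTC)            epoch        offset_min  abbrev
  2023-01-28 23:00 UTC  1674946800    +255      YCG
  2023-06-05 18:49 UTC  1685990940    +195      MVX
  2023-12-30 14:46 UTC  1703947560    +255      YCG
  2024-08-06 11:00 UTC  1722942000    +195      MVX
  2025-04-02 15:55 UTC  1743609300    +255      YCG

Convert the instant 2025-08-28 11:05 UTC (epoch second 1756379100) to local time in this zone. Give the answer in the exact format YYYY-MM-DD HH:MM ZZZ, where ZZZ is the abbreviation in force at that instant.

2025-08-28 15:20 YCG

Query: 2025-08-28 11:05 UTC
Rule 5/5 (YCG, +04:15): 2025-04-02 15:55 UTC ≤ query < +∞
11·60 + 5 + 255 = 920 min
920 = 0·1440 + 920; 920 = 15·60 + 20 → 15:20, same day
→ 2025-08-28 15:20 YCG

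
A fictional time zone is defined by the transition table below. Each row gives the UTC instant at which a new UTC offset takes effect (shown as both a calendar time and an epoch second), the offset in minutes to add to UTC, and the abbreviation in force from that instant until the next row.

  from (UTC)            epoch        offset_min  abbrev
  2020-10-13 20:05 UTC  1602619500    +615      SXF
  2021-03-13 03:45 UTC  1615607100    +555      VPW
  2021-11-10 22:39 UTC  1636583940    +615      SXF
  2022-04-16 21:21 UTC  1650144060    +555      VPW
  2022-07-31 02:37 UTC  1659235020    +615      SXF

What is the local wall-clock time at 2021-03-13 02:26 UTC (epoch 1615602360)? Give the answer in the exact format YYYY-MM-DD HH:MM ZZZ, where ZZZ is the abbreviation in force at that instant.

Query: 2021-03-13 02:26 UTC
Rule 1/5 (SXF, +10:15): 2020-10-13 20:05 UTC ≤ query < 2021-03-13 03:45 UTC
2·60 + 26 + 615 = 761 min
761 = 0·1440 + 761; 761 = 12·60 + 41 → 12:41, same day
→ 2021-03-13 12:41 SXF

2021-03-13 12:41 SXF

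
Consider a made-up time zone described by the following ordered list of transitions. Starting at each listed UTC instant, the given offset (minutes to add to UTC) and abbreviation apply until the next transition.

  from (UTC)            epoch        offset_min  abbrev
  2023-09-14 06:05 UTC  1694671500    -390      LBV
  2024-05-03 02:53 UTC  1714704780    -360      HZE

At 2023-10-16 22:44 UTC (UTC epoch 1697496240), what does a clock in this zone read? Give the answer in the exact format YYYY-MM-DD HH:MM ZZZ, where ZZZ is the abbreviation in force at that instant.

2023-10-16 16:14 LBV

Query: 2023-10-16 22:44 UTC
Rule 1/2 (LBV, -06:30): 2023-09-14 06:05 UTC ≤ query < 2024-05-03 02:53 UTC
22·60 + 44 - 390 = 974 min
974 = 0·1440 + 974; 974 = 16·60 + 14 → 16:14, same day
→ 2023-10-16 16:14 LBV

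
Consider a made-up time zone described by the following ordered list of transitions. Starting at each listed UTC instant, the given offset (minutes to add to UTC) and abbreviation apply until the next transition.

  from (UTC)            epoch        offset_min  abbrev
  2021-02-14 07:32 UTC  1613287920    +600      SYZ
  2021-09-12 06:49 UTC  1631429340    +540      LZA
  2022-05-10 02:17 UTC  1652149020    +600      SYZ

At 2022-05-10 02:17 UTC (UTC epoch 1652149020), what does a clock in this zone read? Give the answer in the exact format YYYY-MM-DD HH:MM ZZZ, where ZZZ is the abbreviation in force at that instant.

Query: 2022-05-10 02:17 UTC
Rule 3/3 (SYZ, +10:00): 2022-05-10 02:17 UTC ≤ query < +∞
2·60 + 17 + 600 = 737 min
737 = 0·1440 + 737; 737 = 12·60 + 17 → 12:17, same day
→ 2022-05-10 12:17 SYZ

2022-05-10 12:17 SYZ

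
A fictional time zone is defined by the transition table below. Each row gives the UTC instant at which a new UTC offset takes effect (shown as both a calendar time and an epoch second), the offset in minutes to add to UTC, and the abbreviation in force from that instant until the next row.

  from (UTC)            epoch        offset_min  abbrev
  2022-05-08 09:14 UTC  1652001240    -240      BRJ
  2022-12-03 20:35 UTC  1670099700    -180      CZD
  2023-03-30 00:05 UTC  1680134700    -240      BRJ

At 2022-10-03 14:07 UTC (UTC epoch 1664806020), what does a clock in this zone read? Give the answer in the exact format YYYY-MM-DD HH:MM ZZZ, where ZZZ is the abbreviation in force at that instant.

Query: 2022-10-03 14:07 UTC
Rule 1/3 (BRJ, -04:00): 2022-05-08 09:14 UTC ≤ query < 2022-12-03 20:35 UTC
14·60 + 7 - 240 = 607 min
607 = 0·1440 + 607; 607 = 10·60 + 7 → 10:07, same day
→ 2022-10-03 10:07 BRJ

2022-10-03 10:07 BRJ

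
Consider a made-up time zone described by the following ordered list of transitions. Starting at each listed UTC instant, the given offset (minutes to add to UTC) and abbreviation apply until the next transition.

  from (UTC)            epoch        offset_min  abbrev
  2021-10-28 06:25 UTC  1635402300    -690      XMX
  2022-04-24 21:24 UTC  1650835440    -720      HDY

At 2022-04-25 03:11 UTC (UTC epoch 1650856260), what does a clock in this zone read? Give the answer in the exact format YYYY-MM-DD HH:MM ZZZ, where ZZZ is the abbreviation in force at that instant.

2022-04-24 15:11 HDY

Query: 2022-04-25 03:11 UTC
Rule 2/2 (HDY, -12:00): 2022-04-24 21:24 UTC ≤ query < +∞
3·60 + 11 - 720 = -529 min
-529 = -1·1440 + 911; 911 = 15·60 + 11 → 15:11, 2022-04-25 - 1 day = 2022-04-24
→ 2022-04-24 15:11 HDY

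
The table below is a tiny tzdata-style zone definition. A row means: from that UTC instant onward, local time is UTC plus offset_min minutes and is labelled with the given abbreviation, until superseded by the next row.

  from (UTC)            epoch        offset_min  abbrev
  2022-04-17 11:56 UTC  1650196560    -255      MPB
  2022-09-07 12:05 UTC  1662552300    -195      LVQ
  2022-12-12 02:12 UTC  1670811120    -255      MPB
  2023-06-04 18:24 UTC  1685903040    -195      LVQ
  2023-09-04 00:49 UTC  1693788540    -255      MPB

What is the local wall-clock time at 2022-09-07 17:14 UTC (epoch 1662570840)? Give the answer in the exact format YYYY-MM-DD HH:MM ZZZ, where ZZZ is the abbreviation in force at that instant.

2022-09-07 13:59 LVQ

Query: 2022-09-07 17:14 UTC
Rule 2/5 (LVQ, -03:15): 2022-09-07 12:05 UTC ≤ query < 2022-12-12 02:12 UTC
17·60 + 14 - 195 = 839 min
839 = 0·1440 + 839; 839 = 13·60 + 59 → 13:59, same day
→ 2022-09-07 13:59 LVQ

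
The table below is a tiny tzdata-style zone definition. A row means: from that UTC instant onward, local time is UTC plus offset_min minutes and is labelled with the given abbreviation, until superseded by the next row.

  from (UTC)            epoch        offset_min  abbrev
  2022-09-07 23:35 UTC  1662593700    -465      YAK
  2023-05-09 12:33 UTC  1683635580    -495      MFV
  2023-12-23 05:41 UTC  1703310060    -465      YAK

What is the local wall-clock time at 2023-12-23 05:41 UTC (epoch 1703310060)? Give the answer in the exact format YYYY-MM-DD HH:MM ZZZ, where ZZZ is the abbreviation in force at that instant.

2023-12-22 21:56 YAK

Query: 2023-12-23 05:41 UTC
Rule 3/3 (YAK, -07:45): 2023-12-23 05:41 UTC ≤ query < +∞
5·60 + 41 - 465 = -124 min
-124 = -1·1440 + 1316; 1316 = 21·60 + 56 → 21:56, 2023-12-23 - 1 day = 2023-12-22
→ 2023-12-22 21:56 YAK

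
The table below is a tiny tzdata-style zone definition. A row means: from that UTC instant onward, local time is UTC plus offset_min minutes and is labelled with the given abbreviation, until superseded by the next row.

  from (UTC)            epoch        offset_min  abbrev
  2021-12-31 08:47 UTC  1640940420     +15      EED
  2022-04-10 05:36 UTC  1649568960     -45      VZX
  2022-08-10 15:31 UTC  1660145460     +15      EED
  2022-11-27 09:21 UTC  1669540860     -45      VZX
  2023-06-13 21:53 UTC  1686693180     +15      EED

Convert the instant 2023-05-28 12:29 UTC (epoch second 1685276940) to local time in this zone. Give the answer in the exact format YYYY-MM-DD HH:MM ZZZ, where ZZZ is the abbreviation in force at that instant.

Query: 2023-05-28 12:29 UTC
Rule 4/5 (VZX, -00:45): 2022-11-27 09:21 UTC ≤ query < 2023-06-13 21:53 UTC
12·60 + 29 - 45 = 704 min
704 = 0·1440 + 704; 704 = 11·60 + 44 → 11:44, same day
→ 2023-05-28 11:44 VZX

2023-05-28 11:44 VZX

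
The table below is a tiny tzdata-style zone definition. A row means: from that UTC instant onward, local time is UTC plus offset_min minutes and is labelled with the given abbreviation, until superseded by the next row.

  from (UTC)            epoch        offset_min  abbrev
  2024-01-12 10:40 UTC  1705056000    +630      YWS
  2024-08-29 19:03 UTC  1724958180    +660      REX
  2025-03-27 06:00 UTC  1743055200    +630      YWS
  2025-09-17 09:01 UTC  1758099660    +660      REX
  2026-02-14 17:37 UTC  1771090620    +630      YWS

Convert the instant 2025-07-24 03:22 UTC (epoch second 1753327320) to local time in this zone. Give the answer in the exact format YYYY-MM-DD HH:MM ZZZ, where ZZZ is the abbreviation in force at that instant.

2025-07-24 13:52 YWS

Query: 2025-07-24 03:22 UTC
Rule 3/5 (YWS, +10:30): 2025-03-27 06:00 UTC ≤ query < 2025-09-17 09:01 UTC
3·60 + 22 + 630 = 832 min
832 = 0·1440 + 832; 832 = 13·60 + 52 → 13:52, same day
→ 2025-07-24 13:52 YWS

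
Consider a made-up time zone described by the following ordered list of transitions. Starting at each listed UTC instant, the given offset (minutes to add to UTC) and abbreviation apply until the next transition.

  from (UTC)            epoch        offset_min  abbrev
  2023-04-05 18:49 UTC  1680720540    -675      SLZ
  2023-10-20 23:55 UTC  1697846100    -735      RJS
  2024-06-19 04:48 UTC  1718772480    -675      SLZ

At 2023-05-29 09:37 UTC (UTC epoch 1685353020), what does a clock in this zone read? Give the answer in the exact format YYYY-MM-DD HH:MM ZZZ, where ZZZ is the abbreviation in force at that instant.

2023-05-28 22:22 SLZ

Query: 2023-05-29 09:37 UTC
Rule 1/3 (SLZ, -11:15): 2023-04-05 18:49 UTC ≤ query < 2023-10-20 23:55 UTC
9·60 + 37 - 675 = -98 min
-98 = -1·1440 + 1342; 1342 = 22·60 + 22 → 22:22, 2023-05-29 - 1 day = 2023-05-28
→ 2023-05-28 22:22 SLZ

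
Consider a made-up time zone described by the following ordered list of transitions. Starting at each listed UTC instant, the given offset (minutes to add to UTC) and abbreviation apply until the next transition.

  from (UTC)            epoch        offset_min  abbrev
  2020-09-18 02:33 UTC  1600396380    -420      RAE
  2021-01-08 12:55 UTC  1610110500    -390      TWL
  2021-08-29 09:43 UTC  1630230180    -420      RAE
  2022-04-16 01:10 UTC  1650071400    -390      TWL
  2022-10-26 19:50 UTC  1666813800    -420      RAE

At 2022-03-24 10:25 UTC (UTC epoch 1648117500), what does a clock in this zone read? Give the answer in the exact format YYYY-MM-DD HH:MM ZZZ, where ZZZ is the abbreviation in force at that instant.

Query: 2022-03-24 10:25 UTC
Rule 3/5 (RAE, -07:00): 2021-08-29 09:43 UTC ≤ query < 2022-04-16 01:10 UTC
10·60 + 25 - 420 = 205 min
205 = 0·1440 + 205; 205 = 3·60 + 25 → 03:25, same day
→ 2022-03-24 03:25 RAE

2022-03-24 03:25 RAE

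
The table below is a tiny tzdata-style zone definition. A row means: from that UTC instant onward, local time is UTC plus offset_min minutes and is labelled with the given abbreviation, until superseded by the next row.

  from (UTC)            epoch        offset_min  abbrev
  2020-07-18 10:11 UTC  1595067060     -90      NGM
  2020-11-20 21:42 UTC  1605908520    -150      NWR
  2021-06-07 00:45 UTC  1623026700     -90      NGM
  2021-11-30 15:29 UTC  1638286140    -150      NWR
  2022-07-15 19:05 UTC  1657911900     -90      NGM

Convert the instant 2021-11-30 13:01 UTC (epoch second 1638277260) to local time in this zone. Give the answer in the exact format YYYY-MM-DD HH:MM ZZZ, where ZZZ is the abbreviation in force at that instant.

Query: 2021-11-30 13:01 UTC
Rule 3/5 (NGM, -01:30): 2021-06-07 00:45 UTC ≤ query < 2021-11-30 15:29 UTC
13·60 + 1 - 90 = 691 min
691 = 0·1440 + 691; 691 = 11·60 + 31 → 11:31, same day
→ 2021-11-30 11:31 NGM

2021-11-30 11:31 NGM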